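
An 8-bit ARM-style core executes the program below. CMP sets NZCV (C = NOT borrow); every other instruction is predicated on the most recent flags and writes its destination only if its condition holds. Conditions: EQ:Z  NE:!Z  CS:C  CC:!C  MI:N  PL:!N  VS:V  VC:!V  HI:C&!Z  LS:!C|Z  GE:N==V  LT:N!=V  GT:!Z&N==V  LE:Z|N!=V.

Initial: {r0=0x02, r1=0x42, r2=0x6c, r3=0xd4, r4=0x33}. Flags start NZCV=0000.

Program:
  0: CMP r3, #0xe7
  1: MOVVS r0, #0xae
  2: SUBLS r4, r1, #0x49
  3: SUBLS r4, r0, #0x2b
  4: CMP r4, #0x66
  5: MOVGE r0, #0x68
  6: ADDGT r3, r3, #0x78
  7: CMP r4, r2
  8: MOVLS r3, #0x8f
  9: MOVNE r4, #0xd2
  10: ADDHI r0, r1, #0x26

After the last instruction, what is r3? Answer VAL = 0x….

0: ✓ CMP  NZCV=1000
1: · MOVVS
2: ✓ SUBLS  r4←0xf9
3: ✓ SUBLS  r4←0xd7
4: ✓ CMP  NZCV=0011
5: · MOVGE
6: · ADDGT
7: ✓ CMP  NZCV=0011
8: · MOVLS
9: ✓ MOVNE  r4←0xd2
10: ✓ ADDHI  r0←0x68

VAL = 0xd4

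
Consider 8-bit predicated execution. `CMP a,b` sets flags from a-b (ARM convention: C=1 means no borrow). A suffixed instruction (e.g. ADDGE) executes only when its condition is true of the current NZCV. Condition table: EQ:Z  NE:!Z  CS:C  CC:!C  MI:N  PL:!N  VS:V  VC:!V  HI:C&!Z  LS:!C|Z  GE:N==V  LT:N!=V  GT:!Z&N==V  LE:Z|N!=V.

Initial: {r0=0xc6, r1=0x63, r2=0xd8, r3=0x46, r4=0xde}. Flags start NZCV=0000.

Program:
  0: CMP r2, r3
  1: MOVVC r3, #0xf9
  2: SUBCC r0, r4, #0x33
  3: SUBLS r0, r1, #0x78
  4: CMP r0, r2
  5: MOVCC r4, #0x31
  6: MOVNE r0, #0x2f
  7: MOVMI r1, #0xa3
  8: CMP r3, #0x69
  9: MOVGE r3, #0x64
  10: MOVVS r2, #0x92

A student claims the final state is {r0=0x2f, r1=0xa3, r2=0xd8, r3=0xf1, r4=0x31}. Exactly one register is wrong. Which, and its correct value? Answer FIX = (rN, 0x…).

0: ✓ CMP  NZCV=1010
1: ✓ MOVVC  r3←0xf9
2: · SUBCC
3: · SUBLS
4: ✓ CMP  NZCV=1000
5: ✓ MOVCC  r4←0x31
6: ✓ MOVNE  r0←0x2f
7: ✓ MOVMI  r1←0xa3
8: ✓ CMP  NZCV=1010
9: · MOVGE
10: · MOVVS

FIX = (r3, 0xf9)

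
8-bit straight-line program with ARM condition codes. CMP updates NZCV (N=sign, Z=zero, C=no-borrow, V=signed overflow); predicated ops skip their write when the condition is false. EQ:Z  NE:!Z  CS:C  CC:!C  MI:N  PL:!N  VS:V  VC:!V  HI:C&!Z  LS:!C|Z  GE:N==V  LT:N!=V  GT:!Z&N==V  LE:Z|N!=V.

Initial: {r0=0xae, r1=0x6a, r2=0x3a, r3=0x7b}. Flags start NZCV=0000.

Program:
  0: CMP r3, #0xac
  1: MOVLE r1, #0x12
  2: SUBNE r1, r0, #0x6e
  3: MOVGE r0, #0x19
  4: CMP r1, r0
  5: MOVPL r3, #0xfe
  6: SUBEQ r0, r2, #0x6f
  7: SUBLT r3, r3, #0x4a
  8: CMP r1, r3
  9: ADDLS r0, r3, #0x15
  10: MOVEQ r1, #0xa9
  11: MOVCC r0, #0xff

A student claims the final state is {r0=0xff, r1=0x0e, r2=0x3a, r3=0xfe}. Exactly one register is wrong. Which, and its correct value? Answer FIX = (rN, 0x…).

FIX = (r1, 0x40)

0: ✓ CMP  NZCV=1001
1: · MOVLE
2: ✓ SUBNE  r1←0x40
3: ✓ MOVGE  r0←0x19
4: ✓ CMP  NZCV=0010
5: ✓ MOVPL  r3←0xfe
6: · SUBEQ
7: · SUBLT
8: ✓ CMP  NZCV=0000
9: ✓ ADDLS  r0←0x13
10: · MOVEQ
11: ✓ MOVCC  r0←0xff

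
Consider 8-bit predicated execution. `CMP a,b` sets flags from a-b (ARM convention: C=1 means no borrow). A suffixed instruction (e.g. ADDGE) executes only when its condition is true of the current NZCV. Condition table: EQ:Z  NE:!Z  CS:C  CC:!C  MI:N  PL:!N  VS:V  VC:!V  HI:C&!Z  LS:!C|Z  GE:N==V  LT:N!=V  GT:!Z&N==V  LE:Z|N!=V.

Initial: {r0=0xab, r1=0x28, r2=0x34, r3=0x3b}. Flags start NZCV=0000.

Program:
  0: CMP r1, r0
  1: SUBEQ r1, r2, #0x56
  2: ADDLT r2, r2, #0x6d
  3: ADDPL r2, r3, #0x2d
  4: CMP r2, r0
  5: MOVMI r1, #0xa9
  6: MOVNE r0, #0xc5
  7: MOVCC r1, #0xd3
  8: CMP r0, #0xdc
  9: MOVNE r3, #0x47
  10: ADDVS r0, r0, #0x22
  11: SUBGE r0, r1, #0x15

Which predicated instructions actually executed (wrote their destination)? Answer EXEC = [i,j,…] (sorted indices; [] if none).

0: ✓ CMP  NZCV=0000
1: · SUBEQ
2: · ADDLT
3: ✓ ADDPL  r2←0x68
4: ✓ CMP  NZCV=1001
5: ✓ MOVMI  r1←0xa9
6: ✓ MOVNE  r0←0xc5
7: ✓ MOVCC  r1←0xd3
8: ✓ CMP  NZCV=1000
9: ✓ MOVNE  r3←0x47
10: · ADDVS
11: · SUBGE

EXEC = [3,5,6,7,9]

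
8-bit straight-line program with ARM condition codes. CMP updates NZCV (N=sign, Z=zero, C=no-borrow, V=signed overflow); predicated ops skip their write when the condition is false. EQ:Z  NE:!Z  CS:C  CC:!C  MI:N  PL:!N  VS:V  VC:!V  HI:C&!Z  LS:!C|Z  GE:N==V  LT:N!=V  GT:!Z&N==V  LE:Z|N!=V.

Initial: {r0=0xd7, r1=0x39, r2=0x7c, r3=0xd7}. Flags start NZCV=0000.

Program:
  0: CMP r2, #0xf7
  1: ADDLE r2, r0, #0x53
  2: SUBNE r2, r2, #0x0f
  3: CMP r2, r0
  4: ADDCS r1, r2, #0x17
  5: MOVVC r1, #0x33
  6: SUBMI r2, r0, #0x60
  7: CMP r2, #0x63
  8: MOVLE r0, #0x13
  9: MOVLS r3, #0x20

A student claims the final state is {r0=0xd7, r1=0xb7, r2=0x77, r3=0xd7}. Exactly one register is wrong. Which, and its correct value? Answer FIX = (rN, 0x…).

FIX = (r1, 0x39)

0: ✓ CMP  NZCV=1001
1: · ADDLE
2: ✓ SUBNE  r2←0x6d
3: ✓ CMP  NZCV=1001
4: · ADDCS
5: · MOVVC
6: ✓ SUBMI  r2←0x77
7: ✓ CMP  NZCV=0010
8: · MOVLE
9: · MOVLS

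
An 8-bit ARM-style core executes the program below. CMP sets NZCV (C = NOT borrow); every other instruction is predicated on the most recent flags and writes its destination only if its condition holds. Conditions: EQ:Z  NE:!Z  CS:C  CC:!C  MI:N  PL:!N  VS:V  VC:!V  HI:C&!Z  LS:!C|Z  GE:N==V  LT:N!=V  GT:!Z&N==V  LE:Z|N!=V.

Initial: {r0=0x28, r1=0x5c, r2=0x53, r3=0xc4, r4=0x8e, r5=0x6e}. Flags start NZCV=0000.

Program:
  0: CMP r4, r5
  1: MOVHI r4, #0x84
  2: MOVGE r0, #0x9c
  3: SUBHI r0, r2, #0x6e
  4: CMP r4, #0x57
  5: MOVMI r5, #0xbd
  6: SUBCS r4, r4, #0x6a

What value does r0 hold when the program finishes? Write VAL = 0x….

[0] flags=0011 → (cmp)
[1] flags=0011 HI?T → r4=0x84
[2] flags=0011 GE?F → skip
[3] flags=0011 HI?T → r0=0xe5
[4] flags=0011 → (cmp)
[5] flags=0011 MI?F → skip
[6] flags=0011 CS?T → r4=0x1a

VAL = 0xe5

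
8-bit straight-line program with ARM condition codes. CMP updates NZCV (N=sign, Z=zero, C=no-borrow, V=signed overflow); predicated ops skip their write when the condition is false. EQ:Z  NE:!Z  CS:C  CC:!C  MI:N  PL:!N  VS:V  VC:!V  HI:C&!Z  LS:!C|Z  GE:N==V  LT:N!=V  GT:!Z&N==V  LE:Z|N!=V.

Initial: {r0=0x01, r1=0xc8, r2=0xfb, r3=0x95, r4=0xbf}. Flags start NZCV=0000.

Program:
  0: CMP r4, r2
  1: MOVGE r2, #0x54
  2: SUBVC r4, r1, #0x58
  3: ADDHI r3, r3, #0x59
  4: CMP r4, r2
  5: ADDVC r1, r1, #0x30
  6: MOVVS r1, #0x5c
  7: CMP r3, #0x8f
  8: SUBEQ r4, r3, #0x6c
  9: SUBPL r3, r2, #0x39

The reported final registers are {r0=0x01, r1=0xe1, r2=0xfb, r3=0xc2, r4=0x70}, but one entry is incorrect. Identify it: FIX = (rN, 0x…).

0: ✓ CMP  NZCV=1000
1: · MOVGE
2: ✓ SUBVC  r4←0x70
3: · ADDHI
4: ✓ CMP  NZCV=0000
5: ✓ ADDVC  r1←0xf8
6: · MOVVS
7: ✓ CMP  NZCV=0010
8: · SUBEQ
9: ✓ SUBPL  r3←0xc2

FIX = (r1, 0xf8)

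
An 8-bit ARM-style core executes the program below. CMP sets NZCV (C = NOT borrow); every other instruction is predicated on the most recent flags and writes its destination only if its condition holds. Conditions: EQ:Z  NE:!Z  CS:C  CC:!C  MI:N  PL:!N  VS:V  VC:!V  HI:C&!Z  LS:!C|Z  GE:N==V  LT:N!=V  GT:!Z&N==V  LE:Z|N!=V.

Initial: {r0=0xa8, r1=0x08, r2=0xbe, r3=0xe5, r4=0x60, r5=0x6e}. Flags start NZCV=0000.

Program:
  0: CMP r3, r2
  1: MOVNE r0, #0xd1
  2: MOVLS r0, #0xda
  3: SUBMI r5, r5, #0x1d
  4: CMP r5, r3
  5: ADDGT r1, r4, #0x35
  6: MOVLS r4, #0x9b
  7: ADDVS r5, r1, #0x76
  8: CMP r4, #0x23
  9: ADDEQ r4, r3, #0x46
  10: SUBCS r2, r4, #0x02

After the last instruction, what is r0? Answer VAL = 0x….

VAL = 0xd1

[0] flags=0010 → (cmp)
[1] flags=0010 NE?T → r0=0xd1
[2] flags=0010 LS?F → skip
[3] flags=0010 MI?F → skip
[4] flags=1001 → (cmp)
[5] flags=1001 GT?T → r1=0x95
[6] flags=1001 LS?T → r4=0x9b
[7] flags=1001 VS?T → r5=0x0b
[8] flags=0011 → (cmp)
[9] flags=0011 EQ?F → skip
[10] flags=0011 CS?T → r2=0x99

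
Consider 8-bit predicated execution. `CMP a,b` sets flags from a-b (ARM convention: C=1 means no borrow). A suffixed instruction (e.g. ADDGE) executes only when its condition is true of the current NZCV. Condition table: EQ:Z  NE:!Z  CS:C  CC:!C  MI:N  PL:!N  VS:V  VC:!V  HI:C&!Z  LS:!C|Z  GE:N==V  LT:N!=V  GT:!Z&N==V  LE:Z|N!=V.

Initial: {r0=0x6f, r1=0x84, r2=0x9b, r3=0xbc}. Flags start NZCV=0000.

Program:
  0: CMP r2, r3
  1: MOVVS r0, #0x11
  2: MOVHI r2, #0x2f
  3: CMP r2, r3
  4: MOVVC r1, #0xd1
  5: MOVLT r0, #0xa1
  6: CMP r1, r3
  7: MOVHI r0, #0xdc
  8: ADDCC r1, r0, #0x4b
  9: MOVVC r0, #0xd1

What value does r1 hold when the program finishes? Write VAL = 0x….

[0] flags=1000 → (cmp)
[1] flags=1000 VS?F → skip
[2] flags=1000 HI?F → skip
[3] flags=1000 → (cmp)
[4] flags=1000 VC?T → r1=0xd1
[5] flags=1000 LT?T → r0=0xa1
[6] flags=0010 → (cmp)
[7] flags=0010 HI?T → r0=0xdc
[8] flags=0010 CC?F → skip
[9] flags=0010 VC?T → r0=0xd1

VAL = 0xd1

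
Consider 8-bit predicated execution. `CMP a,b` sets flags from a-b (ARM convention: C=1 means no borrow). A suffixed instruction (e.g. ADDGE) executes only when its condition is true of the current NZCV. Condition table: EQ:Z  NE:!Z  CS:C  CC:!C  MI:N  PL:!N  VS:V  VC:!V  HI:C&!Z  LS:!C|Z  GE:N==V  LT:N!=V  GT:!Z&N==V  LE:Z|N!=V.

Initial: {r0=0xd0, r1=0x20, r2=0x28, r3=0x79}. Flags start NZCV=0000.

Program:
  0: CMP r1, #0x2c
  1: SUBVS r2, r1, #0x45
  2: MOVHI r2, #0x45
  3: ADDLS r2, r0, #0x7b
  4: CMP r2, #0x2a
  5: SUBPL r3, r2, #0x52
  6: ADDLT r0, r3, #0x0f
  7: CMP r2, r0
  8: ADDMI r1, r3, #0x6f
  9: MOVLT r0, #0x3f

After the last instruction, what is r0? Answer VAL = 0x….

[0] flags=1000 → (cmp)
[1] flags=1000 VS?F → skip
[2] flags=1000 HI?F → skip
[3] flags=1000 LS?T → r2=0x4b
[4] flags=0010 → (cmp)
[5] flags=0010 PL?T → r3=0xf9
[6] flags=0010 LT?F → skip
[7] flags=0000 → (cmp)
[8] flags=0000 MI?F → skip
[9] flags=0000 LT?F → skip

VAL = 0xd0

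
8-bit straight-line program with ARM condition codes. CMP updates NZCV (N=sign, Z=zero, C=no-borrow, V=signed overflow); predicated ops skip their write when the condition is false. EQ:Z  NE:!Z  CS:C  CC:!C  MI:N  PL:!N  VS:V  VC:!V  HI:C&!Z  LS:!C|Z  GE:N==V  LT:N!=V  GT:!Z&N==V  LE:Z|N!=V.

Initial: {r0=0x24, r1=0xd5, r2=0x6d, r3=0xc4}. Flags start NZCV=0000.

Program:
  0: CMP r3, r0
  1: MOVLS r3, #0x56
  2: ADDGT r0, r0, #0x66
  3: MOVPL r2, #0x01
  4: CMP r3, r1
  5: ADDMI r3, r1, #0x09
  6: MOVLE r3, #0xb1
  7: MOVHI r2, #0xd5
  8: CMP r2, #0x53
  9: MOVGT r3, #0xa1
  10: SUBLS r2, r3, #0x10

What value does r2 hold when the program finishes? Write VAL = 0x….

VAL = 0x6d

0: ✓ CMP  NZCV=1010
1: · MOVLS
2: · ADDGT
3: · MOVPL
4: ✓ CMP  NZCV=1000
5: ✓ ADDMI  r3←0xde
6: ✓ MOVLE  r3←0xb1
7: · MOVHI
8: ✓ CMP  NZCV=0010
9: ✓ MOVGT  r3←0xa1
10: · SUBLS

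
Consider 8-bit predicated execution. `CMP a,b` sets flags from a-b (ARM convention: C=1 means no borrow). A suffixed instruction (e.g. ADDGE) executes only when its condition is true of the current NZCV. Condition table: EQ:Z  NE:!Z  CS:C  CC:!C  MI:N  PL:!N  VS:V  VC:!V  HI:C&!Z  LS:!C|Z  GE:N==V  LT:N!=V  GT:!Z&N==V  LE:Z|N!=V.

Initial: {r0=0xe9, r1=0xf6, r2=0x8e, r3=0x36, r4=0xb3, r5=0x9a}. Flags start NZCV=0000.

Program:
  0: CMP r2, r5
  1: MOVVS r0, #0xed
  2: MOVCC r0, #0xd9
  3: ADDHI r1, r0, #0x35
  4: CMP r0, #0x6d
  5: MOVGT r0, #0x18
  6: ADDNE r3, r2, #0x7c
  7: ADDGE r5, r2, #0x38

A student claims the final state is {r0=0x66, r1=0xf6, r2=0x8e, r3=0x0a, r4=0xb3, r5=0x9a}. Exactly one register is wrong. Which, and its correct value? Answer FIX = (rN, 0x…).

FIX = (r0, 0xd9)

[0] flags=1000 → (cmp)
[1] flags=1000 VS?F → skip
[2] flags=1000 CC?T → r0=0xd9
[3] flags=1000 HI?F → skip
[4] flags=0011 → (cmp)
[5] flags=0011 GT?F → skip
[6] flags=0011 NE?T → r3=0x0a
[7] flags=0011 GE?F → skip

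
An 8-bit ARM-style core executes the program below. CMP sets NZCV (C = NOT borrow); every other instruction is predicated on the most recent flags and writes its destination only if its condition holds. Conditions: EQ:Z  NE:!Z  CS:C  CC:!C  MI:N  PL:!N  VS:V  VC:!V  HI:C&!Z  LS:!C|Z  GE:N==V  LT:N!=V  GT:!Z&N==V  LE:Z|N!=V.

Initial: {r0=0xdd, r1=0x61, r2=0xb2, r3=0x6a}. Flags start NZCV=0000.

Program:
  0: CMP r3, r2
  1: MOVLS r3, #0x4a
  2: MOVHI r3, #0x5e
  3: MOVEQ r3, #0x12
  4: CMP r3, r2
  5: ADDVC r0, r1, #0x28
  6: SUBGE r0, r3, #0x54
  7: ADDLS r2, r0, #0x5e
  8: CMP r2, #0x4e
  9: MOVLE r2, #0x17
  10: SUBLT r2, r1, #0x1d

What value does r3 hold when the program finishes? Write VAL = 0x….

VAL = 0x4a

[0] flags=1001 → (cmp)
[1] flags=1001 LS?T → r3=0x4a
[2] flags=1001 HI?F → skip
[3] flags=1001 EQ?F → skip
[4] flags=1001 → (cmp)
[5] flags=1001 VC?F → skip
[6] flags=1001 GE?T → r0=0xf6
[7] flags=1001 LS?T → r2=0x54
[8] flags=0010 → (cmp)
[9] flags=0010 LE?F → skip
[10] flags=0010 LT?F → skip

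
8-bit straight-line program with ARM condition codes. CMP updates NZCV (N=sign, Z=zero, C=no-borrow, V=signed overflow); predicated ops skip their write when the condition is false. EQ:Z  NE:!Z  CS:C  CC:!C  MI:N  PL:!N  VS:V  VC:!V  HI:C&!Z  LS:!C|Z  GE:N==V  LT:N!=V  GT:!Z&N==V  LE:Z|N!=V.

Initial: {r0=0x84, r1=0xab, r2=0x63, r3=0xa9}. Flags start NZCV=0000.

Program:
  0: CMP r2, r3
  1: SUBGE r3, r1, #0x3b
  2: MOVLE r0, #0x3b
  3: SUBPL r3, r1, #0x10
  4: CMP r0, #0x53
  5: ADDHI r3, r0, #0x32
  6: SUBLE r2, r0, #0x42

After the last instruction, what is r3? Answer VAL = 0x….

[0] flags=1001 → (cmp)
[1] flags=1001 GE?T → r3=0x70
[2] flags=1001 LE?F → skip
[3] flags=1001 PL?F → skip
[4] flags=0011 → (cmp)
[5] flags=0011 HI?T → r3=0xb6
[6] flags=0011 LE?T → r2=0x42

VAL = 0xb6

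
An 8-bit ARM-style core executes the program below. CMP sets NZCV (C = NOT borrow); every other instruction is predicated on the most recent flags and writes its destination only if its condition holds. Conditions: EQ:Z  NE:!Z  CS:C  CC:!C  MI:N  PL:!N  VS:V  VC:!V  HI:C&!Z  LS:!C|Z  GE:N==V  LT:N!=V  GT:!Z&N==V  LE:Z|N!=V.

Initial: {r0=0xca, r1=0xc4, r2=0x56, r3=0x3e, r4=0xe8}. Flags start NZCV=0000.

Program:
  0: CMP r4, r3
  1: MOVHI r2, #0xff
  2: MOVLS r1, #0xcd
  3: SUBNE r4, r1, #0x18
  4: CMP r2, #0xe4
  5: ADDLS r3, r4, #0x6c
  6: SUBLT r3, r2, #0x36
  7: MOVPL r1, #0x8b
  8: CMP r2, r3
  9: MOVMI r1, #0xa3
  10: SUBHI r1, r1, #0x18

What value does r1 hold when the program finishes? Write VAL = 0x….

VAL = 0x8b

0: ✓ CMP  NZCV=1010
1: ✓ MOVHI  r2←0xff
2: · MOVLS
3: ✓ SUBNE  r4←0xac
4: ✓ CMP  NZCV=0010
5: · ADDLS
6: · SUBLT
7: ✓ MOVPL  r1←0x8b
8: ✓ CMP  NZCV=1010
9: ✓ MOVMI  r1←0xa3
10: ✓ SUBHI  r1←0x8b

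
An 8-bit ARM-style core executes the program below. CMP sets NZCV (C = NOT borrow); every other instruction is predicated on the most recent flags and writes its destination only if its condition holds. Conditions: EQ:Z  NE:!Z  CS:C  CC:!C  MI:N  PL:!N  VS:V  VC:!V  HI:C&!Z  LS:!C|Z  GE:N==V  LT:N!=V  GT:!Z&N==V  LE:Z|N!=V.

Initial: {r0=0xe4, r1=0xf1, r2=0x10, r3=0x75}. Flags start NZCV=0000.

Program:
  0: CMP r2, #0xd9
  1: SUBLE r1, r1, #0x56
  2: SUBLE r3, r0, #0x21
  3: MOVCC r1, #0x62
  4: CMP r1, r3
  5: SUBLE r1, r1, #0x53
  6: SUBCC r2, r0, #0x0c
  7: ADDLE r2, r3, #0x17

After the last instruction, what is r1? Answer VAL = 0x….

[0] flags=0000 → (cmp)
[1] flags=0000 LE?F → skip
[2] flags=0000 LE?F → skip
[3] flags=0000 CC?T → r1=0x62
[4] flags=1000 → (cmp)
[5] flags=1000 LE?T → r1=0x0f
[6] flags=1000 CC?T → r2=0xd8
[7] flags=1000 LE?T → r2=0x8c

VAL = 0x0f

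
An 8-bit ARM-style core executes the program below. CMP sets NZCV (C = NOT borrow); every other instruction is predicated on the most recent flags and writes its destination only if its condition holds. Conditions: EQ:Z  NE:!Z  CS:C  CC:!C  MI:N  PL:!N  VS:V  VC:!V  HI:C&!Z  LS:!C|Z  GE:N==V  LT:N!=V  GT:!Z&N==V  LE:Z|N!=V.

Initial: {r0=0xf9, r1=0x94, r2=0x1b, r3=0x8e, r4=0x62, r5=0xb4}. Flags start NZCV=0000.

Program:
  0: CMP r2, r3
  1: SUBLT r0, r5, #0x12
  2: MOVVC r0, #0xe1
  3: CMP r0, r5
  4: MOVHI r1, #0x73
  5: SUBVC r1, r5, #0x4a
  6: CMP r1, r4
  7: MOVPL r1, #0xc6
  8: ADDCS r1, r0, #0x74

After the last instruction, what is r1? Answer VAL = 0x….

[0] flags=1001 → (cmp)
[1] flags=1001 LT?F → skip
[2] flags=1001 VC?F → skip
[3] flags=0010 → (cmp)
[4] flags=0010 HI?T → r1=0x73
[5] flags=0010 VC?T → r1=0x6a
[6] flags=0010 → (cmp)
[7] flags=0010 PL?T → r1=0xc6
[8] flags=0010 CS?T → r1=0x6d

VAL = 0x6d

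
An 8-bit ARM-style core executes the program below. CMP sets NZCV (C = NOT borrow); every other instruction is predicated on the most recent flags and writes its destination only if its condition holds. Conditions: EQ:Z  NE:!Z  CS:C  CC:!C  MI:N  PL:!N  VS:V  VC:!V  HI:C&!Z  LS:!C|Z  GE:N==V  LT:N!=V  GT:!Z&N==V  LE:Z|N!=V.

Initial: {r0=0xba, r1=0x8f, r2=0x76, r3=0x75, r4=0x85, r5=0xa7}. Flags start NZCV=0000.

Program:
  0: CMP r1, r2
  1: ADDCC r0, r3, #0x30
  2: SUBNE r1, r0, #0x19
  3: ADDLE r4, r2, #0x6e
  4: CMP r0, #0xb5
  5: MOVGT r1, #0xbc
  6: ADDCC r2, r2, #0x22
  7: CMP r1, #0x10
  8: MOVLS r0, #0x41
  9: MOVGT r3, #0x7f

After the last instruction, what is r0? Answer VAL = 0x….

0: ✓ CMP  NZCV=0011
1: · ADDCC
2: ✓ SUBNE  r1←0xa1
3: ✓ ADDLE  r4←0xe4
4: ✓ CMP  NZCV=0010
5: ✓ MOVGT  r1←0xbc
6: · ADDCC
7: ✓ CMP  NZCV=1010
8: · MOVLS
9: · MOVGT

VAL = 0xba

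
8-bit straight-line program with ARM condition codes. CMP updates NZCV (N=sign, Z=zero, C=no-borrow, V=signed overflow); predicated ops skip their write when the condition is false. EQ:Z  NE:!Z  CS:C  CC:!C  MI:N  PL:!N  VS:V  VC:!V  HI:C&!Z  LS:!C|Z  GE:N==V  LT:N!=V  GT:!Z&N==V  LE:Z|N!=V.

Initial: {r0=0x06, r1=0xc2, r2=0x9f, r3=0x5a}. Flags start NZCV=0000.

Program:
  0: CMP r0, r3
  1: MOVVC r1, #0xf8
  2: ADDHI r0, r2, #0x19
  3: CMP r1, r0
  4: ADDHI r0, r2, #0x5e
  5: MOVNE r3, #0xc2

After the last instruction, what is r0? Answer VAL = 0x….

0: ✓ CMP  NZCV=1000
1: ✓ MOVVC  r1←0xf8
2: · ADDHI
3: ✓ CMP  NZCV=1010
4: ✓ ADDHI  r0←0xfd
5: ✓ MOVNE  r3←0xc2

VAL = 0xfd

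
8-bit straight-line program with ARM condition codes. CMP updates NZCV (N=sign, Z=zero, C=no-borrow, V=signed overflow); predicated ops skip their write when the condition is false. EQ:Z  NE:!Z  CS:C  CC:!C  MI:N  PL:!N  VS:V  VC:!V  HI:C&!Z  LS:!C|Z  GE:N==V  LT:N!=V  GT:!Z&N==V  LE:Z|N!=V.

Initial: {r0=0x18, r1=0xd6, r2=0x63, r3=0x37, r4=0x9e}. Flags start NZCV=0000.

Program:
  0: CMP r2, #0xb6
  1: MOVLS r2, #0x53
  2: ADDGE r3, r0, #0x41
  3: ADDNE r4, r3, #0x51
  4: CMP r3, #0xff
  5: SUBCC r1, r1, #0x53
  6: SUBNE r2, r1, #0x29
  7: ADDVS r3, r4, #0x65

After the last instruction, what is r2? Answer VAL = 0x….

VAL = 0x5a

[0] flags=1001 → (cmp)
[1] flags=1001 LS?T → r2=0x53
[2] flags=1001 GE?T → r3=0x59
[3] flags=1001 NE?T → r4=0xaa
[4] flags=0000 → (cmp)
[5] flags=0000 CC?T → r1=0x83
[6] flags=0000 NE?T → r2=0x5a
[7] flags=0000 VS?F → skip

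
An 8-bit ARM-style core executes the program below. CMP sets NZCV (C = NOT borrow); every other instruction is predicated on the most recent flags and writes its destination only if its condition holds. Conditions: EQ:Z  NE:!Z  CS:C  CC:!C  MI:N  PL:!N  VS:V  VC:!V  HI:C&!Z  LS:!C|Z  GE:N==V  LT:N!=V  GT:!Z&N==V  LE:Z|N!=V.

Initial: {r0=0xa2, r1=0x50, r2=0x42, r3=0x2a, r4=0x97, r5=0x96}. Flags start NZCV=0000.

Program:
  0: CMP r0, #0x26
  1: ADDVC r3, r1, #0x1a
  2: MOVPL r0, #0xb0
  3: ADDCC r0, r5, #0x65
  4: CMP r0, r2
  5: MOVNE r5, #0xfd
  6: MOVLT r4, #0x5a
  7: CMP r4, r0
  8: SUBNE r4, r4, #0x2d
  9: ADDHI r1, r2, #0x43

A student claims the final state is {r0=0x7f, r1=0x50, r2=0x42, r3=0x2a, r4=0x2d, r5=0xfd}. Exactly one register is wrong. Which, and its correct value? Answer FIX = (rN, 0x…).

[0] flags=0011 → (cmp)
[1] flags=0011 VC?F → skip
[2] flags=0011 PL?T → r0=0xb0
[3] flags=0011 CC?F → skip
[4] flags=0011 → (cmp)
[5] flags=0011 NE?T → r5=0xfd
[6] flags=0011 LT?T → r4=0x5a
[7] flags=1001 → (cmp)
[8] flags=1001 NE?T → r4=0x2d
[9] flags=1001 HI?F → skip

FIX = (r0, 0xb0)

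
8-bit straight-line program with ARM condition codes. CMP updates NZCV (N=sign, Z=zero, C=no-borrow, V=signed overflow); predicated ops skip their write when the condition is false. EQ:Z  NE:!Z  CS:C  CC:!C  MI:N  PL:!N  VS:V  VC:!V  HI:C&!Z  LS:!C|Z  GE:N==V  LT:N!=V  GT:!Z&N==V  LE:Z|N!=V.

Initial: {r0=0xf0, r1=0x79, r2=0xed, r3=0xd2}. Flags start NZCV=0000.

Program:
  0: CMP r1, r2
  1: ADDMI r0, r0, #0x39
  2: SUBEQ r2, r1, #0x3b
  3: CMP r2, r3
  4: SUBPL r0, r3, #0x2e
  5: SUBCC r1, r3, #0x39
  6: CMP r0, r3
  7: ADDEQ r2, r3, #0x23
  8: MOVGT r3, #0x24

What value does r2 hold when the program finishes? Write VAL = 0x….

VAL = 0xed

0: ✓ CMP  NZCV=1001
1: ✓ ADDMI  r0←0x29
2: · SUBEQ
3: ✓ CMP  NZCV=0010
4: ✓ SUBPL  r0←0xa4
5: · SUBCC
6: ✓ CMP  NZCV=1000
7: · ADDEQ
8: · MOVGT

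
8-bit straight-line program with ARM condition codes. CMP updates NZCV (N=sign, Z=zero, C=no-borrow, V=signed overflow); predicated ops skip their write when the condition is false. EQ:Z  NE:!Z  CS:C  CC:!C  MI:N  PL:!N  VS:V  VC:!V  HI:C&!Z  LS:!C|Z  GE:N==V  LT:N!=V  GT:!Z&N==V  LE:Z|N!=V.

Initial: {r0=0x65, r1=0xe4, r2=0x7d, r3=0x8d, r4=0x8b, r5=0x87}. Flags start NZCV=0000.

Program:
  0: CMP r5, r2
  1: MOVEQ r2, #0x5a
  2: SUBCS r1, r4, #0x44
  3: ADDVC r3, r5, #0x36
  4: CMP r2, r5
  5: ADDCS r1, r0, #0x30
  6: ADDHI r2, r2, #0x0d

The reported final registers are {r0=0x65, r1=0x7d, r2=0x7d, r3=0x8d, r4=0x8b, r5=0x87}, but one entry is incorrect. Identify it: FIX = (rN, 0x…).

0: ✓ CMP  NZCV=0011
1: · MOVEQ
2: ✓ SUBCS  r1←0x47
3: · ADDVC
4: ✓ CMP  NZCV=1001
5: · ADDCS
6: · ADDHI

FIX = (r1, 0x47)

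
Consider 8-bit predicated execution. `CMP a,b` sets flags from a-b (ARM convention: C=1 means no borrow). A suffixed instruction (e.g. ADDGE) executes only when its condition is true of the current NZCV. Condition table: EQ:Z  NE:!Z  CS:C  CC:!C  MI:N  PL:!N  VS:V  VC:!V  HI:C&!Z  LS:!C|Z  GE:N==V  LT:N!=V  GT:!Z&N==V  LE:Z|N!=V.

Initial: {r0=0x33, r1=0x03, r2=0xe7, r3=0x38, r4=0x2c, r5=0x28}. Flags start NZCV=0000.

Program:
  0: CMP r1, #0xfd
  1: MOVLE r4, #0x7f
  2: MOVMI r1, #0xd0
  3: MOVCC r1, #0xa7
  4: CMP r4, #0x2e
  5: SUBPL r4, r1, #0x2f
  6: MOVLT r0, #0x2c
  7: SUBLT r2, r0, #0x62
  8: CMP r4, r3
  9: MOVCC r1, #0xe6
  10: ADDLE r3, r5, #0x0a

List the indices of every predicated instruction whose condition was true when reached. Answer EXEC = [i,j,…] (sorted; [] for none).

0: ✓ CMP  NZCV=0000
1: · MOVLE
2: · MOVMI
3: ✓ MOVCC  r1←0xa7
4: ✓ CMP  NZCV=1000
5: · SUBPL
6: ✓ MOVLT  r0←0x2c
7: ✓ SUBLT  r2←0xca
8: ✓ CMP  NZCV=1000
9: ✓ MOVCC  r1←0xe6
10: ✓ ADDLE  r3←0x32

EXEC = [3,6,7,9,10]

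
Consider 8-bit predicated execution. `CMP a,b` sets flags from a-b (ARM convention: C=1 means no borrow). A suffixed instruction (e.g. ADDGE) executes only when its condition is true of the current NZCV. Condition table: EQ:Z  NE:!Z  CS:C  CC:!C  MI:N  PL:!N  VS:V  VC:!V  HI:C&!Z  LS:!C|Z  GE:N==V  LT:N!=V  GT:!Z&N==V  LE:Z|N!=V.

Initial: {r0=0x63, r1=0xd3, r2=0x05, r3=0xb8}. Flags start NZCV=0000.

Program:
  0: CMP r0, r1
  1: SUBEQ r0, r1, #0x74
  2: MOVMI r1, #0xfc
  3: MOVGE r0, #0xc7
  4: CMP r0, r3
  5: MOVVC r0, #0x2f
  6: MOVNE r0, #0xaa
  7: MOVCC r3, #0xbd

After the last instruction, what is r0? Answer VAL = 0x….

VAL = 0xaa

[0] flags=1001 → (cmp)
[1] flags=1001 EQ?F → skip
[2] flags=1001 MI?T → r1=0xfc
[3] flags=1001 GE?T → r0=0xc7
[4] flags=0010 → (cmp)
[5] flags=0010 VC?T → r0=0x2f
[6] flags=0010 NE?T → r0=0xaa
[7] flags=0010 CC?F → skip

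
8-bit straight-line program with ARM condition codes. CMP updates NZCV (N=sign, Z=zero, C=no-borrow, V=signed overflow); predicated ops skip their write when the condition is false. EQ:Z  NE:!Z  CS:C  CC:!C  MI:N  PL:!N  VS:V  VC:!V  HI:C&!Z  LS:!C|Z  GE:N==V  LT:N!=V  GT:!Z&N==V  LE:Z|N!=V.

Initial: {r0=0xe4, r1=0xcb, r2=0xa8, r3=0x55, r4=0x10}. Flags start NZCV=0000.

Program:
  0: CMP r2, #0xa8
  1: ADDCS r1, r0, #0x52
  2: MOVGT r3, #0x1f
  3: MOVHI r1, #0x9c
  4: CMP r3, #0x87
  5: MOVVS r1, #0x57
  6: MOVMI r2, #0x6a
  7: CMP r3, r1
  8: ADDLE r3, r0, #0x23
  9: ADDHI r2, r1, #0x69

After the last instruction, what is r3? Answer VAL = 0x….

[0] flags=0110 → (cmp)
[1] flags=0110 CS?T → r1=0x36
[2] flags=0110 GT?F → skip
[3] flags=0110 HI?F → skip
[4] flags=1001 → (cmp)
[5] flags=1001 VS?T → r1=0x57
[6] flags=1001 MI?T → r2=0x6a
[7] flags=1000 → (cmp)
[8] flags=1000 LE?T → r3=0x07
[9] flags=1000 HI?F → skip

VAL = 0x07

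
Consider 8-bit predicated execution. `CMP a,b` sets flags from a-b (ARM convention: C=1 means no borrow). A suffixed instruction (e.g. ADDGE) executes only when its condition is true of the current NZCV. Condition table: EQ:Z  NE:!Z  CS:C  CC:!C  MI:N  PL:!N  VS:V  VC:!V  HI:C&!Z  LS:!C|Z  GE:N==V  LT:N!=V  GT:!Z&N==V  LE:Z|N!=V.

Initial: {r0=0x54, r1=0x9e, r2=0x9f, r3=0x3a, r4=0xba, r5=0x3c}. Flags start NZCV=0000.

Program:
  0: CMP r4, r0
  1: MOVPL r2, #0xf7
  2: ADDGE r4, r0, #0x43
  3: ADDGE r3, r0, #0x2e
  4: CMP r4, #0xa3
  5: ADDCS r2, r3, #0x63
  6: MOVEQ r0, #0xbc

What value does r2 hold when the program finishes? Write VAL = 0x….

VAL = 0x9d

0: ✓ CMP  NZCV=0011
1: ✓ MOVPL  r2←0xf7
2: · ADDGE
3: · ADDGE
4: ✓ CMP  NZCV=0010
5: ✓ ADDCS  r2←0x9d
6: · MOVEQ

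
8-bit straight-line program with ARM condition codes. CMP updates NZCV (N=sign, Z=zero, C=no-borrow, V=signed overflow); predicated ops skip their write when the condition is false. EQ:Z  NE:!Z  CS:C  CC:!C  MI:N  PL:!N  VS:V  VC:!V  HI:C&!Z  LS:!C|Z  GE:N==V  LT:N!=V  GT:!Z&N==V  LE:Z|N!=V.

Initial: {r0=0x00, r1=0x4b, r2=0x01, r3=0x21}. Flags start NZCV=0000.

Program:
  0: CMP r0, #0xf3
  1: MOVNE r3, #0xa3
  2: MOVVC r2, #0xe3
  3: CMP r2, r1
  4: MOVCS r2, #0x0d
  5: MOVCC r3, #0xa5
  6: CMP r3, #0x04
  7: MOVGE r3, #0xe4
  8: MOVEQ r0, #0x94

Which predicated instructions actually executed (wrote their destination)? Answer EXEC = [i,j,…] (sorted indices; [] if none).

EXEC = [1,2,4]

0: ✓ CMP  NZCV=0000
1: ✓ MOVNE  r3←0xa3
2: ✓ MOVVC  r2←0xe3
3: ✓ CMP  NZCV=1010
4: ✓ MOVCS  r2←0x0d
5: · MOVCC
6: ✓ CMP  NZCV=1010
7: · MOVGE
8: · MOVEQ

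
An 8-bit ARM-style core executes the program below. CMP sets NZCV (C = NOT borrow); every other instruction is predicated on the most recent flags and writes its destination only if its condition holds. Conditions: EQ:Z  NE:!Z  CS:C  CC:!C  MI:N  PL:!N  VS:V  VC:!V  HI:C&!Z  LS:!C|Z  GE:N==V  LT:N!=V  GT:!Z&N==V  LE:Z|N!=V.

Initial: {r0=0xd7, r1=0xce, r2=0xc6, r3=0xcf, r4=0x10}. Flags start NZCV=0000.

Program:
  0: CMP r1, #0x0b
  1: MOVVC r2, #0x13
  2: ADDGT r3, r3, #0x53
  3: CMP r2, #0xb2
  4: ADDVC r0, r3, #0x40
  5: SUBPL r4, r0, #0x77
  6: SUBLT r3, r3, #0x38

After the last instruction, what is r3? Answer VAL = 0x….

[0] flags=1010 → (cmp)
[1] flags=1010 VC?T → r2=0x13
[2] flags=1010 GT?F → skip
[3] flags=0000 → (cmp)
[4] flags=0000 VC?T → r0=0x0f
[5] flags=0000 PL?T → r4=0x98
[6] flags=0000 LT?F → skip

VAL = 0xcf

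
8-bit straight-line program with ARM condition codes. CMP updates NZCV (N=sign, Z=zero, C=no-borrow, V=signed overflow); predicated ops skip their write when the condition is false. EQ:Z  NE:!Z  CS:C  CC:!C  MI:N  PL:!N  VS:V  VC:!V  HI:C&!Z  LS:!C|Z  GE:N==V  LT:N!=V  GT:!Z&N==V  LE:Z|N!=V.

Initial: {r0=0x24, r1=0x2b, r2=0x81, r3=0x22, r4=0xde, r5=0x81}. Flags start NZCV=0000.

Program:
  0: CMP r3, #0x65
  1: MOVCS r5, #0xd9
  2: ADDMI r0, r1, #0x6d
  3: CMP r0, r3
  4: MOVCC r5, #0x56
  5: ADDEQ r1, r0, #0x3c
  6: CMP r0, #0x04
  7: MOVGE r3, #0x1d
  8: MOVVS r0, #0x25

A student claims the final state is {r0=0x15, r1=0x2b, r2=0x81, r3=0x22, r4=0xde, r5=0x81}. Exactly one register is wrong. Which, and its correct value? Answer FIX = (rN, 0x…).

0: ✓ CMP  NZCV=1000
1: · MOVCS
2: ✓ ADDMI  r0←0x98
3: ✓ CMP  NZCV=0011
4: · MOVCC
5: · ADDEQ
6: ✓ CMP  NZCV=1010
7: · MOVGE
8: · MOVVS

FIX = (r0, 0x98)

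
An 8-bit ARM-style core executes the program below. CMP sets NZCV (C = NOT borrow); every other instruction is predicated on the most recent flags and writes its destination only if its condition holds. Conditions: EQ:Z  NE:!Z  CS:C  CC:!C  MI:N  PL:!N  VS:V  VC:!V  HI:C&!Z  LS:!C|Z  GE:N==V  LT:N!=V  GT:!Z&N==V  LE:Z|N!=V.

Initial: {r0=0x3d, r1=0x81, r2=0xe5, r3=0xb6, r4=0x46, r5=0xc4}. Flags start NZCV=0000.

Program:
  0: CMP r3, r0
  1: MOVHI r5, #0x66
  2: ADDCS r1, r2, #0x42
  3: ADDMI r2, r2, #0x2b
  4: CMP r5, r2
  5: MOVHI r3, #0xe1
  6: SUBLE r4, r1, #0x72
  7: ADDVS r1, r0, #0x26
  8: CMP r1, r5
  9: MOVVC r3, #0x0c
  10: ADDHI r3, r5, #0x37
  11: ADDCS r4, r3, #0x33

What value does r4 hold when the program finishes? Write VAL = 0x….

[0] flags=0011 → (cmp)
[1] flags=0011 HI?T → r5=0x66
[2] flags=0011 CS?T → r1=0x27
[3] flags=0011 MI?F → skip
[4] flags=1001 → (cmp)
[5] flags=1001 HI?F → skip
[6] flags=1001 LE?F → skip
[7] flags=1001 VS?T → r1=0x63
[8] flags=1000 → (cmp)
[9] flags=1000 VC?T → r3=0x0c
[10] flags=1000 HI?F → skip
[11] flags=1000 CS?F → skip

VAL = 0x46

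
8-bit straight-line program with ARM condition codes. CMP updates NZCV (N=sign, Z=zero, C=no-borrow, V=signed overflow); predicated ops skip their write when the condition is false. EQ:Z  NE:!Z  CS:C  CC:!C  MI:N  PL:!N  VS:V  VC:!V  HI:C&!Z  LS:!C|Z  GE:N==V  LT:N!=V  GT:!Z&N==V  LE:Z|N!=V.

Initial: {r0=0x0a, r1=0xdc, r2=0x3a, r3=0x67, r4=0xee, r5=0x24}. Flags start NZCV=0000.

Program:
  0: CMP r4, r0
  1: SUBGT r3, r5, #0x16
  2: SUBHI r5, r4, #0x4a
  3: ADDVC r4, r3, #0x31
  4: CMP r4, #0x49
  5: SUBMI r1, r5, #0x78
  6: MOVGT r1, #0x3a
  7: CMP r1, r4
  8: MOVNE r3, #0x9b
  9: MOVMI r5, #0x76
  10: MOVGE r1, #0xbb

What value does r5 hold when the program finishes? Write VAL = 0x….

VAL = 0xa4

0: ✓ CMP  NZCV=1010
1: · SUBGT
2: ✓ SUBHI  r5←0xa4
3: ✓ ADDVC  r4←0x98
4: ✓ CMP  NZCV=0011
5: · SUBMI
6: · MOVGT
7: ✓ CMP  NZCV=0010
8: ✓ MOVNE  r3←0x9b
9: · MOVMI
10: ✓ MOVGE  r1←0xbb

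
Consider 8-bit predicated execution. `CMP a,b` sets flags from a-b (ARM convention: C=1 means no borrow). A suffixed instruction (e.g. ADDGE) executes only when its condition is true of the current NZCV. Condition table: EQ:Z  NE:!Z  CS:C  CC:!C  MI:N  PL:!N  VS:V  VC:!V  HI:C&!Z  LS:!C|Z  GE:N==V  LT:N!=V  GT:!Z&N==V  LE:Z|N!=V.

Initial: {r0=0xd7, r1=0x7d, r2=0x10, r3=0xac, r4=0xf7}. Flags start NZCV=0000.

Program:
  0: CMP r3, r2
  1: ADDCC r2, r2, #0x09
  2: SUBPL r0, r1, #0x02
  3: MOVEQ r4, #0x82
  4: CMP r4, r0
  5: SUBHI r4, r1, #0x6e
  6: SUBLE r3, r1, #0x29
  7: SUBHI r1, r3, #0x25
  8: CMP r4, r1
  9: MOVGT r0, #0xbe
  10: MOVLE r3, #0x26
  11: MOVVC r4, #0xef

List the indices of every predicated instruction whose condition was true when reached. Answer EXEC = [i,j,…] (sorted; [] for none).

0: ✓ CMP  NZCV=1010
1: · ADDCC
2: · SUBPL
3: · MOVEQ
4: ✓ CMP  NZCV=0010
5: ✓ SUBHI  r4←0x0f
6: · SUBLE
7: ✓ SUBHI  r1←0x87
8: ✓ CMP  NZCV=1001
9: ✓ MOVGT  r0←0xbe
10: · MOVLE
11: · MOVVC

EXEC = [5,7,9]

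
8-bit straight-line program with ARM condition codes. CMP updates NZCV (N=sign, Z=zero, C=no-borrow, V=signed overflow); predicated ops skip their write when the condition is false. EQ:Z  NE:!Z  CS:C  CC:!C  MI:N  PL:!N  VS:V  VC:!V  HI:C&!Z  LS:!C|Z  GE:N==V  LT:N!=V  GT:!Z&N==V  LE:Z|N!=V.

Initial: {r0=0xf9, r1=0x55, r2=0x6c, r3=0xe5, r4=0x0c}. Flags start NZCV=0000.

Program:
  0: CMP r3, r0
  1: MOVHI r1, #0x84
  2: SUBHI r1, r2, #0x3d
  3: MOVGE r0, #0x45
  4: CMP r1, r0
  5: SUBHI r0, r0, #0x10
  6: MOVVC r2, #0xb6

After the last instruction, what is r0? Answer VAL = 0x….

[0] flags=1000 → (cmp)
[1] flags=1000 HI?F → skip
[2] flags=1000 HI?F → skip
[3] flags=1000 GE?F → skip
[4] flags=0000 → (cmp)
[5] flags=0000 HI?F → skip
[6] flags=0000 VC?T → r2=0xb6

VAL = 0xf9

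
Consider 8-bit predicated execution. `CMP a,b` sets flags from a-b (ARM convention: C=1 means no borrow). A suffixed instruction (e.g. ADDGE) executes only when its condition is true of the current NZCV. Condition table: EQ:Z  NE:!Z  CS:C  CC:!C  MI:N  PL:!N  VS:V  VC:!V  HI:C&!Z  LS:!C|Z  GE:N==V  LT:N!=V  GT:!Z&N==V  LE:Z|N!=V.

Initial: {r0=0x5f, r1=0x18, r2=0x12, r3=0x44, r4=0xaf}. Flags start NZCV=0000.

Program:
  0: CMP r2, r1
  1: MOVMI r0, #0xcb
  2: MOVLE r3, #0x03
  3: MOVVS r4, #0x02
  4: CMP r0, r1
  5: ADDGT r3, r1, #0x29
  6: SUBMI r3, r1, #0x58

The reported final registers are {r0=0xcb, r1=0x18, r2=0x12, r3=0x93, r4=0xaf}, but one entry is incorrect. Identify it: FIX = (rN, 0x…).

[0] flags=1000 → (cmp)
[1] flags=1000 MI?T → r0=0xcb
[2] flags=1000 LE?T → r3=0x03
[3] flags=1000 VS?F → skip
[4] flags=1010 → (cmp)
[5] flags=1010 GT?F → skip
[6] flags=1010 MI?T → r3=0xc0

FIX = (r3, 0xc0)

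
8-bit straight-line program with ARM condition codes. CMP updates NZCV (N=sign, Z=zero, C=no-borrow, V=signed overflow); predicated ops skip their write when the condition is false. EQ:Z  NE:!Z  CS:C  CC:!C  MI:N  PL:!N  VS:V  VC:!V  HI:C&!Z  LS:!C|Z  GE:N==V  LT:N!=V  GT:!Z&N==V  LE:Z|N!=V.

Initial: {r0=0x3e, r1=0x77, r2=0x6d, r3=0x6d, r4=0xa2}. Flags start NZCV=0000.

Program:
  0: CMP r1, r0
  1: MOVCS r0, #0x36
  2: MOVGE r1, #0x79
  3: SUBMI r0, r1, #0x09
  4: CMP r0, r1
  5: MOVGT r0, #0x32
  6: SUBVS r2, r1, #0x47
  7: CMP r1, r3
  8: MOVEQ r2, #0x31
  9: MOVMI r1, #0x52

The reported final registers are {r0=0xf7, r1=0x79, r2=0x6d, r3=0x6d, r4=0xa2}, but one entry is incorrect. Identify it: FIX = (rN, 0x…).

[0] flags=0010 → (cmp)
[1] flags=0010 CS?T → r0=0x36
[2] flags=0010 GE?T → r1=0x79
[3] flags=0010 MI?F → skip
[4] flags=1000 → (cmp)
[5] flags=1000 GT?F → skip
[6] flags=1000 VS?F → skip
[7] flags=0010 → (cmp)
[8] flags=0010 EQ?F → skip
[9] flags=0010 MI?F → skip

FIX = (r0, 0x36)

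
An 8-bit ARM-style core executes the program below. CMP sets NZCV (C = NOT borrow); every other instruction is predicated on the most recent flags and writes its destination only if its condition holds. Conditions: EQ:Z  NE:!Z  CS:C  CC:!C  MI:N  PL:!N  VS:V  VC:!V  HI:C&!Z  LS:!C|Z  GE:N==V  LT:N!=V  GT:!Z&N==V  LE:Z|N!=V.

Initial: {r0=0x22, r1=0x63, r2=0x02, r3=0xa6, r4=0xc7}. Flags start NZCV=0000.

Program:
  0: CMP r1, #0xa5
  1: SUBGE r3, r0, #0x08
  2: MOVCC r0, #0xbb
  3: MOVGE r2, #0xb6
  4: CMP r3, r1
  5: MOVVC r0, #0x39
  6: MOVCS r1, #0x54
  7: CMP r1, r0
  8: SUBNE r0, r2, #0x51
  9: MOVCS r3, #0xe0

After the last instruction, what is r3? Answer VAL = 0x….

VAL = 0xe0

0: ✓ CMP  NZCV=1001
1: ✓ SUBGE  r3←0x1a
2: ✓ MOVCC  r0←0xbb
3: ✓ MOVGE  r2←0xb6
4: ✓ CMP  NZCV=1000
5: ✓ MOVVC  r0←0x39
6: · MOVCS
7: ✓ CMP  NZCV=0010
8: ✓ SUBNE  r0←0x65
9: ✓ MOVCS  r3←0xe0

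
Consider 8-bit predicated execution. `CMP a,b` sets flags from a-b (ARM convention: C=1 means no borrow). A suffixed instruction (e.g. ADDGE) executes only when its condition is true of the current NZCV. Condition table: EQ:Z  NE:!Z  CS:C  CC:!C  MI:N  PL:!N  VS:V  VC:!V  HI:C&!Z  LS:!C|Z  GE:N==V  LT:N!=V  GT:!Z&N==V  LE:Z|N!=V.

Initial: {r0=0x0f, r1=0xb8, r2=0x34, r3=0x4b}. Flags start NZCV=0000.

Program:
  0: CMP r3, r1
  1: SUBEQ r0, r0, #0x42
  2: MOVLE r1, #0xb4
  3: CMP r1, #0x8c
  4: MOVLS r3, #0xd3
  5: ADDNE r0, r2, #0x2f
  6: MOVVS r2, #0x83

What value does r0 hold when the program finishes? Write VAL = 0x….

VAL = 0x63

[0] flags=1001 → (cmp)
[1] flags=1001 EQ?F → skip
[2] flags=1001 LE?F → skip
[3] flags=0010 → (cmp)
[4] flags=0010 LS?F → skip
[5] flags=0010 NE?T → r0=0x63
[6] flags=0010 VS?F → skip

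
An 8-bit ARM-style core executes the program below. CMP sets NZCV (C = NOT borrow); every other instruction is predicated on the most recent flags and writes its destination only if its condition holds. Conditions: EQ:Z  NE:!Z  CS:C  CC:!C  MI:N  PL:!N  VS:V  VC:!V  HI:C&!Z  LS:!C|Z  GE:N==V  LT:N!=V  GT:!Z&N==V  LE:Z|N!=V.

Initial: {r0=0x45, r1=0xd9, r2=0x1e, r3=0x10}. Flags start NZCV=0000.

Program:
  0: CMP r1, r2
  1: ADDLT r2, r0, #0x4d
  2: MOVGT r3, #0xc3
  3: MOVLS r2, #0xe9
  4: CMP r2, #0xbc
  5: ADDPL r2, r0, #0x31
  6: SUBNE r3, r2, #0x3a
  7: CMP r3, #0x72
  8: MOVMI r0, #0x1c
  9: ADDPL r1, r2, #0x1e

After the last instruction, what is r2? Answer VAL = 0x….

0: ✓ CMP  NZCV=1010
1: ✓ ADDLT  r2←0x92
2: · MOVGT
3: · MOVLS
4: ✓ CMP  NZCV=1000
5: · ADDPL
6: ✓ SUBNE  r3←0x58
7: ✓ CMP  NZCV=1000
8: ✓ MOVMI  r0←0x1c
9: · ADDPL

VAL = 0x92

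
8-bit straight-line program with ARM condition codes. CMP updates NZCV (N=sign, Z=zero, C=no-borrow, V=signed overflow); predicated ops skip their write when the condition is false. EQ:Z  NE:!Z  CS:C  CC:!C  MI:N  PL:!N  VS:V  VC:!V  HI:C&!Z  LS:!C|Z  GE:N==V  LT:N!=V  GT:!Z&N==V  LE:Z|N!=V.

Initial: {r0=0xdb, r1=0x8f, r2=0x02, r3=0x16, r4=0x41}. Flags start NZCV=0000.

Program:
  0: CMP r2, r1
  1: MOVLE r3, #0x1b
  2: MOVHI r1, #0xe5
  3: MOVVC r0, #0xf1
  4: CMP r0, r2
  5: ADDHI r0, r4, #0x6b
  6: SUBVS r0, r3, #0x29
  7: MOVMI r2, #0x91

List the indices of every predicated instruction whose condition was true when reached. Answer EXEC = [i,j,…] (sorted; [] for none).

EXEC = [3,5,7]

[0] flags=0000 → (cmp)
[1] flags=0000 LE?F → skip
[2] flags=0000 HI?F → skip
[3] flags=0000 VC?T → r0=0xf1
[4] flags=1010 → (cmp)
[5] flags=1010 HI?T → r0=0xac
[6] flags=1010 VS?F → skip
[7] flags=1010 MI?T → r2=0x91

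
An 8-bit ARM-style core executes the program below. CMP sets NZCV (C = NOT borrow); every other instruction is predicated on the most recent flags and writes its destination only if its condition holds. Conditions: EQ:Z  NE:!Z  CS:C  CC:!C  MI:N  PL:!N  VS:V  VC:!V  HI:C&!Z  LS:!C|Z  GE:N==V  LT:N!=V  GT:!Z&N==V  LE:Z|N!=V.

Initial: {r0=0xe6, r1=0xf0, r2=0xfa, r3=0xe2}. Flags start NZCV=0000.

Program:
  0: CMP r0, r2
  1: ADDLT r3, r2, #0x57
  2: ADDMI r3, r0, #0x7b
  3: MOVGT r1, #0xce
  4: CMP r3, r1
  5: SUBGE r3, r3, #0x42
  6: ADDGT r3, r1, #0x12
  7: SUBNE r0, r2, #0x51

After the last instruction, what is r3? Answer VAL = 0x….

VAL = 0x02

0: ✓ CMP  NZCV=1000
1: ✓ ADDLT  r3←0x51
2: ✓ ADDMI  r3←0x61
3: · MOVGT
4: ✓ CMP  NZCV=0000
5: ✓ SUBGE  r3←0x1f
6: ✓ ADDGT  r3←0x02
7: ✓ SUBNE  r0←0xa9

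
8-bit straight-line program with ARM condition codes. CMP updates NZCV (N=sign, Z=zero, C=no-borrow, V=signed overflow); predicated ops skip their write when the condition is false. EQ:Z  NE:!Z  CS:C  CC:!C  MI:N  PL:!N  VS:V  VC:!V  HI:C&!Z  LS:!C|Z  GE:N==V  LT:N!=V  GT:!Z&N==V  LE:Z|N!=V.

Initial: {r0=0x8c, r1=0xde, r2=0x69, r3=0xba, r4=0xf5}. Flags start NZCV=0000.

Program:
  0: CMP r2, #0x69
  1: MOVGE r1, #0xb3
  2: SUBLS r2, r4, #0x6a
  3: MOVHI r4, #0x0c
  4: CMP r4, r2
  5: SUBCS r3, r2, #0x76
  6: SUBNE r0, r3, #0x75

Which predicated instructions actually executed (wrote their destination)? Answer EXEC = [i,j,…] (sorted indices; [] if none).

EXEC = [1,2,5,6]

0: ✓ CMP  NZCV=0110
1: ✓ MOVGE  r1←0xb3
2: ✓ SUBLS  r2←0x8b
3: · MOVHI
4: ✓ CMP  NZCV=0010
5: ✓ SUBCS  r3←0x15
6: ✓ SUBNE  r0←0xa0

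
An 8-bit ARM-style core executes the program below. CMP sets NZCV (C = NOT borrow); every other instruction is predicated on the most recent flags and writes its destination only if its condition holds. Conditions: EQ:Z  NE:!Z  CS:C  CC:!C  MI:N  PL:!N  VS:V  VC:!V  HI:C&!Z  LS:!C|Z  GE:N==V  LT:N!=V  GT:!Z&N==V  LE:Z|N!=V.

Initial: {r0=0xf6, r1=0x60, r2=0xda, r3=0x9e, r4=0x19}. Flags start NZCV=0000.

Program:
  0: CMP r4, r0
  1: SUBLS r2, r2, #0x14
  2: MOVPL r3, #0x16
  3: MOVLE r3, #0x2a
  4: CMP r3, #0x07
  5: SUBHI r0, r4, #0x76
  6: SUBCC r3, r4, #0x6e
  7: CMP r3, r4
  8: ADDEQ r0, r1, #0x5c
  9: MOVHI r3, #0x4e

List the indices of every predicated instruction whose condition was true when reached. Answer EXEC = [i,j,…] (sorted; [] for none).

EXEC = [1,2,5]

0: ✓ CMP  NZCV=0000
1: ✓ SUBLS  r2←0xc6
2: ✓ MOVPL  r3←0x16
3: · MOVLE
4: ✓ CMP  NZCV=0010
5: ✓ SUBHI  r0←0xa3
6: · SUBCC
7: ✓ CMP  NZCV=1000
8: · ADDEQ
9: · MOVHI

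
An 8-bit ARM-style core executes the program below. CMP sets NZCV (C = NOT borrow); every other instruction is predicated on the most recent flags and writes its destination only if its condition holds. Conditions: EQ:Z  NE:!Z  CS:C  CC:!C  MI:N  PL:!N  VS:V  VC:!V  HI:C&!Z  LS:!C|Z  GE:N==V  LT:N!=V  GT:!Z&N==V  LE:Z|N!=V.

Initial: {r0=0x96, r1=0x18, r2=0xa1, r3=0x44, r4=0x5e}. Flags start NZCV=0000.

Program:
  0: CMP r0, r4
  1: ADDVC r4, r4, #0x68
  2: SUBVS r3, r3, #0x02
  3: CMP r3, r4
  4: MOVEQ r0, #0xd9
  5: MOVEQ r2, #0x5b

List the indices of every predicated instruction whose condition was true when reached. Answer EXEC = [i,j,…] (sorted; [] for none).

EXEC = [2]

0: ✓ CMP  NZCV=0011
1: · ADDVC
2: ✓ SUBVS  r3←0x42
3: ✓ CMP  NZCV=1000
4: · MOVEQ
5: · MOVEQ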